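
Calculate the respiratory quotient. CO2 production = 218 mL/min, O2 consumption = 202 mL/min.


RQ = VCO2 / VO2
RQ = 218 / 202
RQ = 1.079


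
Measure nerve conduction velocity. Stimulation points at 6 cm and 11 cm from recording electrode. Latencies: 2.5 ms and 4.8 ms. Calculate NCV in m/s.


Distance = (11 - 6) / 100 = 0.05 m
dt = (4.8 - 2.5) / 1000 = 0.0023 s
NCV = dist / dt = 21.74 m/s


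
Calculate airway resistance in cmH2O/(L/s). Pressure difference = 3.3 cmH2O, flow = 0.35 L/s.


R = dP / flow
R = 3.3 / 0.35
R = 9.429 cmH2O/(L/s)


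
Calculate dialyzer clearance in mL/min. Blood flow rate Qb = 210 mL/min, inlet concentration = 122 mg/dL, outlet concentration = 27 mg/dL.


K = Qb * (Cb_in - Cb_out) / Cb_in
K = 210 * (122 - 27) / 122
K = 163.5 mL/min


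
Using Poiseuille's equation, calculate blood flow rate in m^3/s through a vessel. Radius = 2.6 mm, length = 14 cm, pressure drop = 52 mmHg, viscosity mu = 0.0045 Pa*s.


Q = pi*r^4*dP / (8*mu*L)
r = 0.0026 m, L = 0.14 m
dP = 52 mmHg = 6932.744 Pa
Q = 1.9748e-04 m^3/s


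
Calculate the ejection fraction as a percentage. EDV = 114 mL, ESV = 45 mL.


SV = EDV - ESV = 114 - 45 = 69 mL
EF = SV/EDV * 100 = 69/114 * 100
EF = 60.53%


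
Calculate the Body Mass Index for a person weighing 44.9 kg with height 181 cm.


BMI = weight / height^2
height = 181 cm = 1.81 m
BMI = 44.9 / 1.81^2
BMI = 13.71 kg/m^2


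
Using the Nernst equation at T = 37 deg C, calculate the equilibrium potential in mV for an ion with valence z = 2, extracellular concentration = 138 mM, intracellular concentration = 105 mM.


E = (RT/(zF)) * ln(C_out/C_in)
T = 37 + 273.15 = 310.15 K
E = (8.314 * 310.15 / (2 * 96485)) * ln(138/105)
E = 3.652 mV


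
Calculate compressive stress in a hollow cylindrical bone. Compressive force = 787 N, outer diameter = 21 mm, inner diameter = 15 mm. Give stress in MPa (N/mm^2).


A = pi*(r_o^2 - r_i^2)
r_o = 10.5 mm, r_i = 7.5 mm
A = 169.646 mm^2
sigma = F/A = 787 / 169.646
sigma = 4.639 MPa


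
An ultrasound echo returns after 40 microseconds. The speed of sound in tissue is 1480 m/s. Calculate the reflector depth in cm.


depth = c * t / 2
t = 40 us = 4.0000e-05 s
depth = 1480 * 4.0000e-05 / 2
depth = 0.0296 m = 2.96 cm


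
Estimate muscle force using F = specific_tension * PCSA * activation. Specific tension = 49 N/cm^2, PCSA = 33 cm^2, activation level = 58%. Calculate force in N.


F = sigma * PCSA * activation
F = 49 * 33 * 0.58
F = 937.9 N


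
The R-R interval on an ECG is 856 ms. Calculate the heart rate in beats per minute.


HR = 60 / RR_interval(s)
RR = 856 ms = 0.856 s
HR = 60 / 0.856 = 70.09 bpm


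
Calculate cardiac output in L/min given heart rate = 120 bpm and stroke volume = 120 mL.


CO = HR * SV
CO = 120 * 120 / 1000
CO = 14.4 L/min


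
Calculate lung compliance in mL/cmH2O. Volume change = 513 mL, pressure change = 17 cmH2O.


C = dV / dP
C = 513 / 17
C = 30.18 mL/cmH2O


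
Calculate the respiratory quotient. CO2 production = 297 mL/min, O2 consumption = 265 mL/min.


RQ = VCO2 / VO2
RQ = 297 / 265
RQ = 1.121


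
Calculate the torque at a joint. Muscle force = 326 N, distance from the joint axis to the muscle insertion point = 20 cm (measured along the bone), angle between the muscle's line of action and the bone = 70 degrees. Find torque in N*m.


Torque = F * d * sin(theta)   (moment arm = d*sin(theta))
d = 20 cm = 0.2 m
Torque = 326 * 0.2 * sin(70)
Torque = 61.27 N*m


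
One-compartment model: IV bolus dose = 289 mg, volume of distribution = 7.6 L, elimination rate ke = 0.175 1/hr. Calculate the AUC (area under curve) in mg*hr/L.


C0 = Dose/Vd = 289/7.6 = 38.0263 mg/L
AUC = C0/ke = 38.0263/0.175
AUC = 217.3 mg*hr/L


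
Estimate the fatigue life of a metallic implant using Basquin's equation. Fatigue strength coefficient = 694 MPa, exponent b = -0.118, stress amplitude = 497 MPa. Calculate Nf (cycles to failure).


sigma_a = sigma_f' * (2Nf)^b
2Nf = (sigma_a/sigma_f')^(1/b)
2Nf = (497/694)^(1/-0.118)
2Nf = 16.937124
Nf = 8.469


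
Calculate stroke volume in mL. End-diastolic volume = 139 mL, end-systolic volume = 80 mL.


SV = EDV - ESV
SV = 139 - 80
SV = 59 mL


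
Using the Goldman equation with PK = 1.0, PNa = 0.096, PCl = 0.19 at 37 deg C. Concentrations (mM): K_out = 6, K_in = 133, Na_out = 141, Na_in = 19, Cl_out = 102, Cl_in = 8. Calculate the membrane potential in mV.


Vm = (RT/F)*ln((PK*Ko + PNa*Nao + PCl*Cli)/(PK*Ki + PNa*Nai + PCl*Clo))
Numer = 21.056, Denom = 154.204
Vm = -53.21 mV


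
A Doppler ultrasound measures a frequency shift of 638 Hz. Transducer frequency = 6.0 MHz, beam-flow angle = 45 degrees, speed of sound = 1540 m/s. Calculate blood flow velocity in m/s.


v = fd * c / (2 * f0 * cos(theta))
v = 638 * 1540 / (2 * 6.0000e+06 * cos(45))
v = 0.1158 m/s


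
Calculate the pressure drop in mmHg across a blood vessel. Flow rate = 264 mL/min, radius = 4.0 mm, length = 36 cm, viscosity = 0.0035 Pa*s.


dP = 8*mu*L*Q / (pi*r^4)
Q = 264 mL/min = 4.4e-06 m^3/s
dP = 55.1472 Pa = 55.1472 / 133.322 mmHg = 0.4136 mmHg


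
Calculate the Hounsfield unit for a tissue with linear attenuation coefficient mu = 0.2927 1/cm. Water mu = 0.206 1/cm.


HU = ((mu_tissue - mu_water) / mu_water) * 1000
HU = ((0.2927 - 0.206) / 0.206) * 1000
HU = 420.9


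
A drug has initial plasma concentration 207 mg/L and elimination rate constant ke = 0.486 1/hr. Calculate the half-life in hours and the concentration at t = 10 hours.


t_half = ln(2) / ke = 0.693147 / 0.486 = 1.426 hr
C(t) = C0 * exp(-ke*t) = 207 * exp(-0.486*10)
C(10) = 1.604 mg/L


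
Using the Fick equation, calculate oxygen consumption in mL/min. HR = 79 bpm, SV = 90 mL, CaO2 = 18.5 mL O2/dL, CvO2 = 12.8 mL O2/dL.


CO = HR*SV = 79*90/1000 = 7.11 L/min
a-v O2 diff = 18.5 - 12.8 = 5.7 mL/dL
VO2 = CO * (CaO2-CvO2) * 10 dL/L
VO2 = 7.11 * 5.7 * 10
VO2 = 405.3 mL/min


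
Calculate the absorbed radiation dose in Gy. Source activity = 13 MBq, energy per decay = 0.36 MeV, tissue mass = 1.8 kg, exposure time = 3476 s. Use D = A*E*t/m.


A = 13 MBq = 1.3000e+07 Bq
E = 0.36 MeV = 5.7672e-14 J
D = A*E*t/m = 1.3000e+07*5.7672e-14*3476/1.8
D = 0.001448 Gy


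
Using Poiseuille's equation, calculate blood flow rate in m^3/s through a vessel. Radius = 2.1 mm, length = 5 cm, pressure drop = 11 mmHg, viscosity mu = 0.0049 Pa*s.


Q = pi*r^4*dP / (8*mu*L)
r = 0.0021 m, L = 0.05 m
dP = 11 mmHg = 1466.542 Pa
Q = 4.5716e-05 m^3/s


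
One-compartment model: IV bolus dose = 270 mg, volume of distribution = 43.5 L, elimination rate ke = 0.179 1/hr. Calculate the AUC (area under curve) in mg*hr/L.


C0 = Dose/Vd = 270/43.5 = 6.2069 mg/L
AUC = C0/ke = 6.2069/0.179
AUC = 34.68 mg*hr/L


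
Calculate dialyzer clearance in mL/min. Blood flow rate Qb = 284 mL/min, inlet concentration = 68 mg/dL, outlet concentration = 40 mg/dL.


K = Qb * (Cb_in - Cb_out) / Cb_in
K = 284 * (68 - 40) / 68
K = 116.9 mL/min


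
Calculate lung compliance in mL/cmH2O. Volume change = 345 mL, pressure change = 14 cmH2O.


C = dV / dP
C = 345 / 14
C = 24.64 mL/cmH2O


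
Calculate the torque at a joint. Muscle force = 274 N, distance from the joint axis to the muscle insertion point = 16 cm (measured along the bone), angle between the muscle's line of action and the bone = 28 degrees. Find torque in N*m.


Torque = F * d * sin(theta)   (moment arm = d*sin(theta))
d = 16 cm = 0.16 m
Torque = 274 * 0.16 * sin(28)
Torque = 20.58 N*m


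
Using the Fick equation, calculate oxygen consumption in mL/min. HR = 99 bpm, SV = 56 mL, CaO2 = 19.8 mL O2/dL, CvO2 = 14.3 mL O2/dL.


CO = HR*SV = 99*56/1000 = 5.544 L/min
a-v O2 diff = 19.8 - 14.3 = 5.5 mL/dL
VO2 = CO * (CaO2-CvO2) * 10 dL/L
VO2 = 5.544 * 5.5 * 10
VO2 = 304.9 mL/min


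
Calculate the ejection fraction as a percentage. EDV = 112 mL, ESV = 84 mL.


SV = EDV - ESV = 112 - 84 = 28 mL
EF = SV/EDV * 100 = 28/112 * 100
EF = 25%


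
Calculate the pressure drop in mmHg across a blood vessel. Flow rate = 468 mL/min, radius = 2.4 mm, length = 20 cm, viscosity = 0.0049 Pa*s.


dP = 8*mu*L*Q / (pi*r^4)
Q = 468 mL/min = 7.8e-06 m^3/s
dP = 586.7 Pa = 586.7 / 133.322 mmHg = 4.401 mmHg


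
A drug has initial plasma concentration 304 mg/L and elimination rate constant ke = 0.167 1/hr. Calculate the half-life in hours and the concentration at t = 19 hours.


t_half = ln(2) / ke = 0.693147 / 0.167 = 4.151 hr
C(t) = C0 * exp(-ke*t) = 304 * exp(-0.167*19)
C(19) = 12.73 mg/L


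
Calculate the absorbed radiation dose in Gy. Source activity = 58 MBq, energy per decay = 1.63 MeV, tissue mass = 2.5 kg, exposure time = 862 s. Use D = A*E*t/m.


A = 58 MBq = 5.8000e+07 Bq
E = 1.63 MeV = 2.61126e-13 J
D = A*E*t/m = 5.8000e+07*2.61126e-13*862/2.5
D = 0.005222 Gy


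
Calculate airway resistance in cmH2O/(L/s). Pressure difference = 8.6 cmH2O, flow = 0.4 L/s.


R = dP / flow
R = 8.6 / 0.4
R = 21.5 cmH2O/(L/s)


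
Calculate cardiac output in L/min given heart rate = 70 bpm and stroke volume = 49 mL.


CO = HR * SV
CO = 70 * 49 / 1000
CO = 3.43 L/min


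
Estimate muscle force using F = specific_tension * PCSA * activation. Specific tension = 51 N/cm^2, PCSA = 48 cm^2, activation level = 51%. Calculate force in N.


F = sigma * PCSA * activation
F = 51 * 48 * 0.51
F = 1248 N


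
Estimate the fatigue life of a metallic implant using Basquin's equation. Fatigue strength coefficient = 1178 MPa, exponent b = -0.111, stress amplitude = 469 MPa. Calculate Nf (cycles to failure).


sigma_a = sigma_f' * (2Nf)^b
2Nf = (sigma_a/sigma_f')^(1/b)
2Nf = (469/1178)^(1/-0.111)
2Nf = 4011.9488
Nf = 2006


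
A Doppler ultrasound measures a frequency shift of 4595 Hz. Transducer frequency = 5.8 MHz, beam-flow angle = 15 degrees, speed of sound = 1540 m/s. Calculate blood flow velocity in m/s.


v = fd * c / (2 * f0 * cos(theta))
v = 4595 * 1540 / (2 * 5.8000e+06 * cos(15))
v = 0.6315 m/s


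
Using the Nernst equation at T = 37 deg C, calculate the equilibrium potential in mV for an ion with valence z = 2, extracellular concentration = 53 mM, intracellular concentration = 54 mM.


E = (RT/(zF)) * ln(C_out/C_in)
T = 37 + 273.15 = 310.15 K
E = (8.314 * 310.15 / (2 * 96485)) * ln(53/54)
E = -0.2498 mV


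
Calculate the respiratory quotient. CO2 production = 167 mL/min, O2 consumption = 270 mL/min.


RQ = VCO2 / VO2
RQ = 167 / 270
RQ = 0.6185


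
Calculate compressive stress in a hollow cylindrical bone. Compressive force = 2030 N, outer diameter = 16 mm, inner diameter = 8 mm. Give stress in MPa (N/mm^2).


A = pi*(r_o^2 - r_i^2)
r_o = 8 mm, r_i = 4 mm
A = 150.796 mm^2
sigma = F/A = 2030 / 150.796
sigma = 13.46 MPa


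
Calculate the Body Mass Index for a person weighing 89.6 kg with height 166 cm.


BMI = weight / height^2
height = 166 cm = 1.66 m
BMI = 89.6 / 1.66^2
BMI = 32.52 kg/m^2


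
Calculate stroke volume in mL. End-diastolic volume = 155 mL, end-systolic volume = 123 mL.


SV = EDV - ESV
SV = 155 - 123
SV = 32 mL


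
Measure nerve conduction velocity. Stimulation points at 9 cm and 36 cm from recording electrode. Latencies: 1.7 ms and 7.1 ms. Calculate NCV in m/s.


Distance = (36 - 9) / 100 = 0.27 m
dt = (7.1 - 1.7) / 1000 = 0.0054 s
NCV = dist / dt = 50 m/s


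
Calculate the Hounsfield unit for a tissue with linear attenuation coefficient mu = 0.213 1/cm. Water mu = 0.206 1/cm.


HU = ((mu_tissue - mu_water) / mu_water) * 1000
HU = ((0.213 - 0.206) / 0.206) * 1000
HU = 33.98


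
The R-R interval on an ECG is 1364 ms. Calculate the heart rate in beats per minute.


HR = 60 / RR_interval(s)
RR = 1364 ms = 1.364 s
HR = 60 / 1.364 = 43.99 bpm


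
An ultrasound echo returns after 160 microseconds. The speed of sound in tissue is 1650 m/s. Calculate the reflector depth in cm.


depth = c * t / 2
t = 160 us = 1.6000e-04 s
depth = 1650 * 1.6000e-04 / 2
depth = 0.132 m = 13.2 cm


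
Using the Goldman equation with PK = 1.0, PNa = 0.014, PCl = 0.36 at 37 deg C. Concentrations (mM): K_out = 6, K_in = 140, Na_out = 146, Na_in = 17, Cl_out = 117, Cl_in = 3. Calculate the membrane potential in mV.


Vm = (RT/F)*ln((PK*Ko + PNa*Nao + PCl*Cli)/(PK*Ki + PNa*Nai + PCl*Clo))
Numer = 9.124, Denom = 182.358
Vm = -80.04 mV


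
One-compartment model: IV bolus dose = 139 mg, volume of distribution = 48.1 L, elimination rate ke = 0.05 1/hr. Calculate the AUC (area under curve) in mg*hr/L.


C0 = Dose/Vd = 139/48.1 = 2.88981 mg/L
AUC = C0/ke = 2.88981/0.05
AUC = 57.8 mg*hr/L


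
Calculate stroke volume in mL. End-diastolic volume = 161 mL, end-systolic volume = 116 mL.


SV = EDV - ESV
SV = 161 - 116
SV = 45 mL


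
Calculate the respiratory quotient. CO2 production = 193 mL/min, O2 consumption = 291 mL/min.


RQ = VCO2 / VO2
RQ = 193 / 291
RQ = 0.6632


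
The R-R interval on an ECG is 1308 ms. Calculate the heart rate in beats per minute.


HR = 60 / RR_interval(s)
RR = 1308 ms = 1.308 s
HR = 60 / 1.308 = 45.87 bpm


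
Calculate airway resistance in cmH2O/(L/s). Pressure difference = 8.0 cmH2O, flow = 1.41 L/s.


R = dP / flow
R = 8.0 / 1.41
R = 5.674 cmH2O/(L/s)


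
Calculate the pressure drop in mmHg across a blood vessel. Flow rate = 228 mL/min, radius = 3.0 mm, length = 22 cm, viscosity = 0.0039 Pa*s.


dP = 8*mu*L*Q / (pi*r^4)
Q = 228 mL/min = 3.8e-06 m^3/s
dP = 102.5 Pa = 102.5 / 133.322 mmHg = 0.7688 mmHg


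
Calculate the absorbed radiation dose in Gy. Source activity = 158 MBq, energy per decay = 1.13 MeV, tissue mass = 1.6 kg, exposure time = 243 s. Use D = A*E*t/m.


A = 158 MBq = 1.5800e+08 Bq
E = 1.13 MeV = 1.81026e-13 J
D = A*E*t/m = 1.5800e+08*1.81026e-13*243/1.6
D = 0.004344 Gy


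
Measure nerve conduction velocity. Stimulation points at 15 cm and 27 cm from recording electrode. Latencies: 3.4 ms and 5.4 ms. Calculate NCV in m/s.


Distance = (27 - 15) / 100 = 0.12 m
dt = (5.4 - 3.4) / 1000 = 0.002 s
NCV = dist / dt = 60 m/s


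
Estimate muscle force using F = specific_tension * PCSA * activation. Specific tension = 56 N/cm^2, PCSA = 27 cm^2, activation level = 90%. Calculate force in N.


F = sigma * PCSA * activation
F = 56 * 27 * 0.9
F = 1361 N


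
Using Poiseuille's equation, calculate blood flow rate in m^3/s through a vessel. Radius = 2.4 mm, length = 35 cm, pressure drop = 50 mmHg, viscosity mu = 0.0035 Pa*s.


Q = pi*r^4*dP / (8*mu*L)
r = 0.0024 m, L = 0.35 m
dP = 50 mmHg = 6666.1 Pa
Q = 7.0899e-05 m^3/s


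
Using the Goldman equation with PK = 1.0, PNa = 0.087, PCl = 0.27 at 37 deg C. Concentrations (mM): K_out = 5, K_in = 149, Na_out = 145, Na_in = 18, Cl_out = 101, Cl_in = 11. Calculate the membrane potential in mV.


Vm = (RT/F)*ln((PK*Ko + PNa*Nao + PCl*Cli)/(PK*Ki + PNa*Nai + PCl*Clo))
Numer = 20.585, Denom = 177.836
Vm = -57.63 mV


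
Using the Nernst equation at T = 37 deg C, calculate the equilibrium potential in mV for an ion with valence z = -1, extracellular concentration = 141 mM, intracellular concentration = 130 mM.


E = (RT/(zF)) * ln(C_out/C_in)
T = 37 + 273.15 = 310.15 K
E = (8.314 * 310.15 / (-1 * 96485)) * ln(141/130)
E = -2.171 mV


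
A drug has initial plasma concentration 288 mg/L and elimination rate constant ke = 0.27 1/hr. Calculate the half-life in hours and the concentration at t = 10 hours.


t_half = ln(2) / ke = 0.693147 / 0.27 = 2.567 hr
C(t) = C0 * exp(-ke*t) = 288 * exp(-0.27*10)
C(10) = 19.36 mg/L


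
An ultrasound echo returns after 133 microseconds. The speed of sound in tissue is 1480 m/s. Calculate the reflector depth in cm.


depth = c * t / 2
t = 133 us = 1.3300e-04 s
depth = 1480 * 1.3300e-04 / 2
depth = 0.09842 m = 9.842 cm


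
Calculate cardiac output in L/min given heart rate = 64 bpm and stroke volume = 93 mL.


CO = HR * SV
CO = 64 * 93 / 1000
CO = 5.952 L/min


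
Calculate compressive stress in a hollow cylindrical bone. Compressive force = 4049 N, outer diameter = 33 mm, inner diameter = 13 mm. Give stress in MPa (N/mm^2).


A = pi*(r_o^2 - r_i^2)
r_o = 16.5 mm, r_i = 6.5 mm
A = 722.566 mm^2
sigma = F/A = 4049 / 722.566
sigma = 5.604 MPa


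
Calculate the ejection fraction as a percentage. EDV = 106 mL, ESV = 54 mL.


SV = EDV - ESV = 106 - 54 = 52 mL
EF = SV/EDV * 100 = 52/106 * 100
EF = 49.06%


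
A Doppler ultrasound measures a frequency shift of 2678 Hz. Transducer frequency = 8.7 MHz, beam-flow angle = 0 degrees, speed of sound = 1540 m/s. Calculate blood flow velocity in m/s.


v = fd * c / (2 * f0 * cos(theta))
v = 2678 * 1540 / (2 * 8.7000e+06 * cos(0))
v = 0.237 m/s


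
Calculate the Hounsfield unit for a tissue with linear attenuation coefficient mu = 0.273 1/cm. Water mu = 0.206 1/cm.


HU = ((mu_tissue - mu_water) / mu_water) * 1000
HU = ((0.273 - 0.206) / 0.206) * 1000
HU = 325.2


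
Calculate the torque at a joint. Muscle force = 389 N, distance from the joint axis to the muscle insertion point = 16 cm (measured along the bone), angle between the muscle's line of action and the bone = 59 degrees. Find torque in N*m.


Torque = F * d * sin(theta)   (moment arm = d*sin(theta))
d = 16 cm = 0.16 m
Torque = 389 * 0.16 * sin(59)
Torque = 53.35 N*m


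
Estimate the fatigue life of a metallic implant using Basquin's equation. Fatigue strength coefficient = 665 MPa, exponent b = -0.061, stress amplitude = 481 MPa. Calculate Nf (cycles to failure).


sigma_a = sigma_f' * (2Nf)^b
2Nf = (sigma_a/sigma_f')^(1/b)
2Nf = (481/665)^(1/-0.061)
2Nf = 202.38264
Nf = 101.2


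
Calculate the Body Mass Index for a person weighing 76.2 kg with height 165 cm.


BMI = weight / height^2
height = 165 cm = 1.65 m
BMI = 76.2 / 1.65^2
BMI = 27.99 kg/m^2


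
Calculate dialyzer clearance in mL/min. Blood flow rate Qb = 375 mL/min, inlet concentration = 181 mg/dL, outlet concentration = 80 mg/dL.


K = Qb * (Cb_in - Cb_out) / Cb_in
K = 375 * (181 - 80) / 181
K = 209.3 mL/min


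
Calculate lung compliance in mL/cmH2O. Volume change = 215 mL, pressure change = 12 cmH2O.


C = dV / dP
C = 215 / 12
C = 17.92 mL/cmH2O


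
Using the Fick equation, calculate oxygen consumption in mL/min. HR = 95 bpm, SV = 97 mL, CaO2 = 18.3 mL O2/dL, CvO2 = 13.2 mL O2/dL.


CO = HR*SV = 95*97/1000 = 9.215 L/min
a-v O2 diff = 18.3 - 13.2 = 5.1 mL/dL
VO2 = CO * (CaO2-CvO2) * 10 dL/L
VO2 = 9.215 * 5.1 * 10
VO2 = 470 mL/min


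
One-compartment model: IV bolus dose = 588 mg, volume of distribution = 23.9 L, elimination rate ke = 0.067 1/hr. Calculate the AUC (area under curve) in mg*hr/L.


C0 = Dose/Vd = 588/23.9 = 24.6025 mg/L
AUC = C0/ke = 24.6025/0.067
AUC = 367.2 mg*hr/L


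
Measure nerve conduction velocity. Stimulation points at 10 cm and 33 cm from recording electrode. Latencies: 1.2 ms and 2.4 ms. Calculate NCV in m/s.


Distance = (33 - 10) / 100 = 0.23 m
dt = (2.4 - 1.2) / 1000 = 0.0012 s
NCV = dist / dt = 191.7 m/s


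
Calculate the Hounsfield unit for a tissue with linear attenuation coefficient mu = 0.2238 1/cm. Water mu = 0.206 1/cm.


HU = ((mu_tissue - mu_water) / mu_water) * 1000
HU = ((0.2238 - 0.206) / 0.206) * 1000
HU = 86.41


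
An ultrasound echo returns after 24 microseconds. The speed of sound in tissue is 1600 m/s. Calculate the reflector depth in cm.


depth = c * t / 2
t = 24 us = 2.4000e-05 s
depth = 1600 * 2.4000e-05 / 2
depth = 0.0192 m = 1.92 cm


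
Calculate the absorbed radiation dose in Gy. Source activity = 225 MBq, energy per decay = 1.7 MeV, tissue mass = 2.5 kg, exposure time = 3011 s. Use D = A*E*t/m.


A = 225 MBq = 2.2500e+08 Bq
E = 1.7 MeV = 2.7234e-13 J
D = A*E*t/m = 2.2500e+08*2.7234e-13*3011/2.5
D = 0.0738 Gy


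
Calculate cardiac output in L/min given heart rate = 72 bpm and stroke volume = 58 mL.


CO = HR * SV
CO = 72 * 58 / 1000
CO = 4.176 L/min


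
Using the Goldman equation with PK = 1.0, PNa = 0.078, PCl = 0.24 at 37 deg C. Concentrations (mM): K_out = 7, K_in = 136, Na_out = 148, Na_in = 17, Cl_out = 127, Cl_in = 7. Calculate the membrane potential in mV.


Vm = (RT/F)*ln((PK*Ko + PNa*Nao + PCl*Cli)/(PK*Ki + PNa*Nai + PCl*Clo))
Numer = 20.224, Denom = 167.806
Vm = -56.55 mV


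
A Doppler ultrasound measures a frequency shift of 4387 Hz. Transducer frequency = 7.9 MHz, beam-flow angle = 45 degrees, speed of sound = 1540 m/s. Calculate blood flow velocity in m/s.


v = fd * c / (2 * f0 * cos(theta))
v = 4387 * 1540 / (2 * 7.9000e+06 * cos(45))
v = 0.6047 m/s


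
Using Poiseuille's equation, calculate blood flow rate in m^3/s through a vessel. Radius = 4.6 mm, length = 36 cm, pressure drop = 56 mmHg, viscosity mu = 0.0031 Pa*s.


Q = pi*r^4*dP / (8*mu*L)
r = 0.0046 m, L = 0.36 m
dP = 56 mmHg = 7466.032 Pa
Q = 0.001176 m^3/s


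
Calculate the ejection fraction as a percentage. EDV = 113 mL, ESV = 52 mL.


SV = EDV - ESV = 113 - 52 = 61 mL
EF = SV/EDV * 100 = 61/113 * 100
EF = 53.98%


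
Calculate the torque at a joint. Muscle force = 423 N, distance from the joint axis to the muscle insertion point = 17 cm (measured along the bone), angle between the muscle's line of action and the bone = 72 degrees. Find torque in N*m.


Torque = F * d * sin(theta)   (moment arm = d*sin(theta))
d = 17 cm = 0.17 m
Torque = 423 * 0.17 * sin(72)
Torque = 68.39 N*m


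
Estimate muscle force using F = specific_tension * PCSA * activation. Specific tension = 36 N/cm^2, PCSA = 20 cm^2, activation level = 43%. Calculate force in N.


F = sigma * PCSA * activation
F = 36 * 20 * 0.43
F = 309.6 N


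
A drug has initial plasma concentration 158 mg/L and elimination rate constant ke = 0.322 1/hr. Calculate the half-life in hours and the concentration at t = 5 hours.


t_half = ln(2) / ke = 0.693147 / 0.322 = 2.153 hr
C(t) = C0 * exp(-ke*t) = 158 * exp(-0.322*5)
C(5) = 31.58 mg/L


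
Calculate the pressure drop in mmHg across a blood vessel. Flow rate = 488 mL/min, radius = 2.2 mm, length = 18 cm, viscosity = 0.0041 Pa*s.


dP = 8*mu*L*Q / (pi*r^4)
Q = 488 mL/min = 8.13333e-06 m^3/s
dP = 652.49 Pa = 652.49 / 133.322 mmHg = 4.894 mmHg


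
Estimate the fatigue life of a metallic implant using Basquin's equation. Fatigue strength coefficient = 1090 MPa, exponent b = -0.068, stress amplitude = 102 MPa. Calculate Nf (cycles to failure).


sigma_a = sigma_f' * (2Nf)^b
2Nf = (sigma_a/sigma_f')^(1/b)
2Nf = (102/1090)^(1/-0.068)
2Nf = 1.3483384e+15
Nf = 6.7417e+14


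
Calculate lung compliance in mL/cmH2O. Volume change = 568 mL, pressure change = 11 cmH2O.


C = dV / dP
C = 568 / 11
C = 51.64 mL/cmH2O


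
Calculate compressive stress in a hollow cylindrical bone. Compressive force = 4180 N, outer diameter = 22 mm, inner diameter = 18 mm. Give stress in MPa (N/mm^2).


A = pi*(r_o^2 - r_i^2)
r_o = 11 mm, r_i = 9 mm
A = 125.664 mm^2
sigma = F/A = 4180 / 125.664
sigma = 33.26 MPa


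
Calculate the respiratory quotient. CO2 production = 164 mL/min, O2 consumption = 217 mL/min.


RQ = VCO2 / VO2
RQ = 164 / 217
RQ = 0.7558


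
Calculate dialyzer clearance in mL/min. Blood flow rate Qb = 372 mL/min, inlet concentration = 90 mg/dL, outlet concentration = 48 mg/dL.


K = Qb * (Cb_in - Cb_out) / Cb_in
K = 372 * (90 - 48) / 90
K = 173.6 mL/min


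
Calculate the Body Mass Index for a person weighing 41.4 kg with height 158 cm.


BMI = weight / height^2
height = 158 cm = 1.58 m
BMI = 41.4 / 1.58^2
BMI = 16.58 kg/m^2


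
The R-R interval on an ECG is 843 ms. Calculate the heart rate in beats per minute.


HR = 60 / RR_interval(s)
RR = 843 ms = 0.843 s
HR = 60 / 0.843 = 71.17 bpm


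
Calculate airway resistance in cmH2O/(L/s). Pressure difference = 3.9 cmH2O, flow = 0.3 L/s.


R = dP / flow
R = 3.9 / 0.3
R = 13 cmH2O/(L/s)


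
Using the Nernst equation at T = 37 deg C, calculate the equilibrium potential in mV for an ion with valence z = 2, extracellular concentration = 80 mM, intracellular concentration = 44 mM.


E = (RT/(zF)) * ln(C_out/C_in)
T = 37 + 273.15 = 310.15 K
E = (8.314 * 310.15 / (2 * 96485)) * ln(80/44)
E = 7.989 mV


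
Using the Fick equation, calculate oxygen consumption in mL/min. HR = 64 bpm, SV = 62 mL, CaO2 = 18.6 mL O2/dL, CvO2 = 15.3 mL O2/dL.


CO = HR*SV = 64*62/1000 = 3.968 L/min
a-v O2 diff = 18.6 - 15.3 = 3.3 mL/dL
VO2 = CO * (CaO2-CvO2) * 10 dL/L
VO2 = 3.968 * 3.3 * 10
VO2 = 130.9 mL/min


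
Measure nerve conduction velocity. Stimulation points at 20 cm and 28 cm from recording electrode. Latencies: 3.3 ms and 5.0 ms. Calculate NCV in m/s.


Distance = (28 - 20) / 100 = 0.08 m
dt = (5.0 - 3.3) / 1000 = 0.0017 s
NCV = dist / dt = 47.06 m/s


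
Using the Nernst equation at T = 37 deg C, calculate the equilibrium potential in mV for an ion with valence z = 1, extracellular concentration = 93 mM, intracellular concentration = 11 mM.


E = (RT/(zF)) * ln(C_out/C_in)
T = 37 + 273.15 = 310.15 K
E = (8.314 * 310.15 / (1 * 96485)) * ln(93/11)
E = 57.05 mV


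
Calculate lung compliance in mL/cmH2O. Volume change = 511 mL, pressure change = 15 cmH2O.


C = dV / dP
C = 511 / 15
C = 34.07 mL/cmH2O


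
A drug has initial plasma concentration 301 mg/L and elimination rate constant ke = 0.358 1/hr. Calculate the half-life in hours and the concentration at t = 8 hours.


t_half = ln(2) / ke = 0.693147 / 0.358 = 1.936 hr
C(t) = C0 * exp(-ke*t) = 301 * exp(-0.358*8)
C(8) = 17.17 mg/L


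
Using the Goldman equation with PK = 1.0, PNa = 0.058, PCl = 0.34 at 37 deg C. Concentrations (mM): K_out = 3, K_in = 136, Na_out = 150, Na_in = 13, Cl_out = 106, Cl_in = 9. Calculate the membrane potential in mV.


Vm = (RT/F)*ln((PK*Ko + PNa*Nao + PCl*Cli)/(PK*Ki + PNa*Nai + PCl*Clo))
Numer = 14.76, Denom = 172.794
Vm = -65.75 mV


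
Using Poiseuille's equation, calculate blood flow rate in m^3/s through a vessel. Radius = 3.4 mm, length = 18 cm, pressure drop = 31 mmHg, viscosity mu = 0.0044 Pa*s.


Q = pi*r^4*dP / (8*mu*L)
r = 0.0034 m, L = 0.18 m
dP = 31 mmHg = 4132.982 Pa
Q = 2.7385e-04 m^3/s


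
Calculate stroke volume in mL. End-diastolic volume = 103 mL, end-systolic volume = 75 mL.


SV = EDV - ESV
SV = 103 - 75
SV = 28 mL


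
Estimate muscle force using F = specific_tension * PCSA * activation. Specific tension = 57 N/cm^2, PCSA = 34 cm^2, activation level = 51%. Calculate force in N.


F = sigma * PCSA * activation
F = 57 * 34 * 0.51
F = 988.4 N


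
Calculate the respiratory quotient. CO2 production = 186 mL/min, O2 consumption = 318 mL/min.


RQ = VCO2 / VO2
RQ = 186 / 318
RQ = 0.5849


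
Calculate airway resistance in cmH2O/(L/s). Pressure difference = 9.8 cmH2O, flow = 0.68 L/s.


R = dP / flow
R = 9.8 / 0.68
R = 14.41 cmH2O/(L/s)


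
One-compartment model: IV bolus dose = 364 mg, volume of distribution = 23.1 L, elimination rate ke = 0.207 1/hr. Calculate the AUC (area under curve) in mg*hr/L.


C0 = Dose/Vd = 364/23.1 = 15.7576 mg/L
AUC = C0/ke = 15.7576/0.207
AUC = 76.12 mg*hr/L


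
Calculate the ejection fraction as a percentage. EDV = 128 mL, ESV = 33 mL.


SV = EDV - ESV = 128 - 33 = 95 mL
EF = SV/EDV * 100 = 95/128 * 100
EF = 74.22%


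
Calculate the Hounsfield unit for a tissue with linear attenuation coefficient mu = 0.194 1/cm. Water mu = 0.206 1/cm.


HU = ((mu_tissue - mu_water) / mu_water) * 1000
HU = ((0.194 - 0.206) / 0.206) * 1000
HU = -58.25


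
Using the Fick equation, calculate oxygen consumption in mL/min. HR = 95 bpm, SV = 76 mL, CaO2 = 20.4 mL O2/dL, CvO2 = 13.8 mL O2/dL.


CO = HR*SV = 95*76/1000 = 7.22 L/min
a-v O2 diff = 20.4 - 13.8 = 6.6 mL/dL
VO2 = CO * (CaO2-CvO2) * 10 dL/L
VO2 = 7.22 * 6.6 * 10
VO2 = 476.5 mL/min


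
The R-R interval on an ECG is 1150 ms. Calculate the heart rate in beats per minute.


HR = 60 / RR_interval(s)
RR = 1150 ms = 1.15 s
HR = 60 / 1.15 = 52.17 bpm


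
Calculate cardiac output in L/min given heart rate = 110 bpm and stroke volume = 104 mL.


CO = HR * SV
CO = 110 * 104 / 1000
CO = 11.44 L/min


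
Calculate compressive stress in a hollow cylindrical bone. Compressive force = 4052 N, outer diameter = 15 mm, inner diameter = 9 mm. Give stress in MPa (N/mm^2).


A = pi*(r_o^2 - r_i^2)
r_o = 7.5 mm, r_i = 4.5 mm
A = 113.097 mm^2
sigma = F/A = 4052 / 113.097
sigma = 35.83 MPa


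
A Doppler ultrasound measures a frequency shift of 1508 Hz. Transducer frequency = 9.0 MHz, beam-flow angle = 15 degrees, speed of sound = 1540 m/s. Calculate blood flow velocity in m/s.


v = fd * c / (2 * f0 * cos(theta))
v = 1508 * 1540 / (2 * 9.0000e+06 * cos(15))
v = 0.1336 m/s


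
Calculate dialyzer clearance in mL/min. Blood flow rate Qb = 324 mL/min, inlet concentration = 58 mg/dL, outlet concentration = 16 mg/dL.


K = Qb * (Cb_in - Cb_out) / Cb_in
K = 324 * (58 - 16) / 58
K = 234.6 mL/min


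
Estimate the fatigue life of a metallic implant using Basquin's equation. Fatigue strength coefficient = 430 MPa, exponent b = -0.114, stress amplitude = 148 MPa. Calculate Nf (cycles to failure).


sigma_a = sigma_f' * (2Nf)^b
2Nf = (sigma_a/sigma_f')^(1/b)
2Nf = (148/430)^(1/-0.114)
2Nf = 11566.901
Nf = 5783


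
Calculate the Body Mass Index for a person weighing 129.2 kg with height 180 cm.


BMI = weight / height^2
height = 180 cm = 1.8 m
BMI = 129.2 / 1.8^2
BMI = 39.88 kg/m^2


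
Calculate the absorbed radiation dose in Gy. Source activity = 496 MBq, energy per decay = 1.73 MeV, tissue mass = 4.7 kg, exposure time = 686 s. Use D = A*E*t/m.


A = 496 MBq = 4.9600e+08 Bq
E = 1.73 MeV = 2.77146e-13 J
D = A*E*t/m = 4.9600e+08*2.77146e-13*686/4.7
D = 0.02006 Gy


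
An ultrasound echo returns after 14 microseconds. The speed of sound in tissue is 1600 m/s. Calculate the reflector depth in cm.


depth = c * t / 2
t = 14 us = 1.4000e-05 s
depth = 1600 * 1.4000e-05 / 2
depth = 0.0112 m = 1.12 cm


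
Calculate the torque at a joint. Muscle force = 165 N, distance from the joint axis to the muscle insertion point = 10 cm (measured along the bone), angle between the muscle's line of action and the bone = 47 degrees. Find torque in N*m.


Torque = F * d * sin(theta)   (moment arm = d*sin(theta))
d = 10 cm = 0.1 m
Torque = 165 * 0.1 * sin(47)
Torque = 12.07 N*m


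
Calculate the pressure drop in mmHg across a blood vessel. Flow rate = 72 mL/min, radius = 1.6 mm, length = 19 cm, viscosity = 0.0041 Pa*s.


dP = 8*mu*L*Q / (pi*r^4)
Q = 72 mL/min = 1.2e-06 m^3/s
dP = 363.228 Pa = 363.228 / 133.322 mmHg = 2.724 mmHg


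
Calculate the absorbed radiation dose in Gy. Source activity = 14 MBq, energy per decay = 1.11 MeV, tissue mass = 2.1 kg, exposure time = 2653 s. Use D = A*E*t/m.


A = 14 MBq = 1.4000e+07 Bq
E = 1.11 MeV = 1.77822e-13 J
D = A*E*t/m = 1.4000e+07*1.77822e-13*2653/2.1
D = 0.003145 Gy


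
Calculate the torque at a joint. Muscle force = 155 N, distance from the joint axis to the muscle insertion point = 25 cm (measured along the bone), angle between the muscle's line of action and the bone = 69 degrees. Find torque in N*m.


Torque = F * d * sin(theta)   (moment arm = d*sin(theta))
d = 25 cm = 0.25 m
Torque = 155 * 0.25 * sin(69)
Torque = 36.18 N*m


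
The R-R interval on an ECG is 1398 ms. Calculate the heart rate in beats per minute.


HR = 60 / RR_interval(s)
RR = 1398 ms = 1.398 s
HR = 60 / 1.398 = 42.92 bpm


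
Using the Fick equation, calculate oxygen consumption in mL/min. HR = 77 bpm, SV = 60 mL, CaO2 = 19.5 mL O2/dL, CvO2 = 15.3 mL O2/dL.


CO = HR*SV = 77*60/1000 = 4.62 L/min
a-v O2 diff = 19.5 - 15.3 = 4.2 mL/dL
VO2 = CO * (CaO2-CvO2) * 10 dL/L
VO2 = 4.62 * 4.2 * 10
VO2 = 194 mL/min


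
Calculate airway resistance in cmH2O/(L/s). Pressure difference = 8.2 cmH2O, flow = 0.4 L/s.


R = dP / flow
R = 8.2 / 0.4
R = 20.5 cmH2O/(L/s)


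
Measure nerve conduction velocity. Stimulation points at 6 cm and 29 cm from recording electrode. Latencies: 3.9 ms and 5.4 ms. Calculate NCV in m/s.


Distance = (29 - 6) / 100 = 0.23 m
dt = (5.4 - 3.9) / 1000 = 0.0015 s
NCV = dist / dt = 153.3 m/s


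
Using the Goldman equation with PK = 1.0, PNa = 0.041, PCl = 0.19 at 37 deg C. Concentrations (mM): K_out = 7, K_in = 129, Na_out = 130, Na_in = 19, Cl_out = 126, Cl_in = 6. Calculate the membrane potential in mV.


Vm = (RT/F)*ln((PK*Ko + PNa*Nao + PCl*Cli)/(PK*Ki + PNa*Nai + PCl*Clo))
Numer = 13.47, Denom = 153.719
Vm = -65.07 mV


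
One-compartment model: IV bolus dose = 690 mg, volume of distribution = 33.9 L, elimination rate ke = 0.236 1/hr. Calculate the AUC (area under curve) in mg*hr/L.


C0 = Dose/Vd = 690/33.9 = 20.354 mg/L
AUC = C0/ke = 20.354/0.236
AUC = 86.25 mg*hr/L


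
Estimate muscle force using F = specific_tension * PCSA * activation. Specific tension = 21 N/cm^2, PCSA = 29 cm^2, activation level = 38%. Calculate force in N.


F = sigma * PCSA * activation
F = 21 * 29 * 0.38
F = 231.4 N


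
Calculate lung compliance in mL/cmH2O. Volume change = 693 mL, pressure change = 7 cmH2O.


C = dV / dP
C = 693 / 7
C = 99 mL/cmH2O


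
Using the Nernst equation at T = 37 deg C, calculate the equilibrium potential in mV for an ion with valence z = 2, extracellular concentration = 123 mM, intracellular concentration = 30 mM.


E = (RT/(zF)) * ln(C_out/C_in)
T = 37 + 273.15 = 310.15 K
E = (8.314 * 310.15 / (2 * 96485)) * ln(123/30)
E = 18.85 mV


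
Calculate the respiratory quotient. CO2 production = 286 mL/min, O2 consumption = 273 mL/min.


RQ = VCO2 / VO2
RQ = 286 / 273
RQ = 1.048


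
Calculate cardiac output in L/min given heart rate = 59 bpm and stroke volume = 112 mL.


CO = HR * SV
CO = 59 * 112 / 1000
CO = 6.608 L/min


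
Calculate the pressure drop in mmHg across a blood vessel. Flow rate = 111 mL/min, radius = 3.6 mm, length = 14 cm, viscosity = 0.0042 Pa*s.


dP = 8*mu*L*Q / (pi*r^4)
Q = 111 mL/min = 1.85e-06 m^3/s
dP = 16.4922 Pa = 16.4922 / 133.322 mmHg = 0.1237 mmHg


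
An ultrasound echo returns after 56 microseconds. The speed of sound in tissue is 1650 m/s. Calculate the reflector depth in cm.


depth = c * t / 2
t = 56 us = 5.6000e-05 s
depth = 1650 * 5.6000e-05 / 2
depth = 0.0462 m = 4.62 cm


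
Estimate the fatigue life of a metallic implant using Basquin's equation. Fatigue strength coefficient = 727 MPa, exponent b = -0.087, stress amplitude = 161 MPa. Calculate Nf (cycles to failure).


sigma_a = sigma_f' * (2Nf)^b
2Nf = (sigma_a/sigma_f')^(1/b)
2Nf = (161/727)^(1/-0.087)
2Nf = 33526287
Nf = 1.6763e+07


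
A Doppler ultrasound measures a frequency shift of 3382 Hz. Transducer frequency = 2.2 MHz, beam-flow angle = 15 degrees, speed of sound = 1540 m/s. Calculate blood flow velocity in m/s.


v = fd * c / (2 * f0 * cos(theta))
v = 3382 * 1540 / (2 * 2.2000e+06 * cos(15))
v = 1.225 m/s


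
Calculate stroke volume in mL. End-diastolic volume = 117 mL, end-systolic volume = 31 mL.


SV = EDV - ESV
SV = 117 - 31
SV = 86 mL


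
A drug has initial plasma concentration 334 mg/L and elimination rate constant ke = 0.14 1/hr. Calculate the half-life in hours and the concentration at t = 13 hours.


t_half = ln(2) / ke = 0.693147 / 0.14 = 4.951 hr
C(t) = C0 * exp(-ke*t) = 334 * exp(-0.14*13)
C(13) = 54.12 mg/L


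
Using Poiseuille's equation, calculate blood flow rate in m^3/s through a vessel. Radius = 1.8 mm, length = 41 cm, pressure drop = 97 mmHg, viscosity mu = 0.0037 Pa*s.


Q = pi*r^4*dP / (8*mu*L)
r = 0.0018 m, L = 0.41 m
dP = 97 mmHg = 12932.234 Pa
Q = 3.5143e-05 m^3/s


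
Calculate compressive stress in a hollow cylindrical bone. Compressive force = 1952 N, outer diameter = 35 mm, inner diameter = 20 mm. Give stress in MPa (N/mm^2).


A = pi*(r_o^2 - r_i^2)
r_o = 17.5 mm, r_i = 10 mm
A = 647.953 mm^2
sigma = F/A = 1952 / 647.953
sigma = 3.013 MPa


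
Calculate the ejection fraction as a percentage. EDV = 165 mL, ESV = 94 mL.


SV = EDV - ESV = 165 - 94 = 71 mL
EF = SV/EDV * 100 = 71/165 * 100
EF = 43.03%


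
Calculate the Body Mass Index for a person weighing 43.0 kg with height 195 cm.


BMI = weight / height^2
height = 195 cm = 1.95 m
BMI = 43.0 / 1.95^2
BMI = 11.31 kg/m^2


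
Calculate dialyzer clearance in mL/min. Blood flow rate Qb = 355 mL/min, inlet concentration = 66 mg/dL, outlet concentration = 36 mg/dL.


K = Qb * (Cb_in - Cb_out) / Cb_in
K = 355 * (66 - 36) / 66
K = 161.4 mL/min


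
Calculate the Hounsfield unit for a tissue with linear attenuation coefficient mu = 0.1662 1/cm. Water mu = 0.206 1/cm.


HU = ((mu_tissue - mu_water) / mu_water) * 1000
HU = ((0.1662 - 0.206) / 0.206) * 1000
HU = -193.2


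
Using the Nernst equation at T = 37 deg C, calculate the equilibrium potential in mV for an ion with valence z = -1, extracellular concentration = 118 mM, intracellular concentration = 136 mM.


E = (RT/(zF)) * ln(C_out/C_in)
T = 37 + 273.15 = 310.15 K
E = (8.314 * 310.15 / (-1 * 96485)) * ln(118/136)
E = 3.794 mV


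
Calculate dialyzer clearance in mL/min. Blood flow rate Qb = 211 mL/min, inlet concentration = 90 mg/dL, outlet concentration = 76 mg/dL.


K = Qb * (Cb_in - Cb_out) / Cb_in
K = 211 * (90 - 76) / 90
K = 32.82 mL/min


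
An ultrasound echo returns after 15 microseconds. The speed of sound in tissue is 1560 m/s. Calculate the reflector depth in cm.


depth = c * t / 2
t = 15 us = 1.5000e-05 s
depth = 1560 * 1.5000e-05 / 2
depth = 0.0117 m = 1.17 cm


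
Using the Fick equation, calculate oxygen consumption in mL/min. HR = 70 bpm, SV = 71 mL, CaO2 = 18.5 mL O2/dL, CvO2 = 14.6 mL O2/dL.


CO = HR*SV = 70*71/1000 = 4.97 L/min
a-v O2 diff = 18.5 - 14.6 = 3.9 mL/dL
VO2 = CO * (CaO2-CvO2) * 10 dL/L
VO2 = 4.97 * 3.9 * 10
VO2 = 193.8 mL/min


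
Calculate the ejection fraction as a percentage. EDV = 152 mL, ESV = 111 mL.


SV = EDV - ESV = 152 - 111 = 41 mL
EF = SV/EDV * 100 = 41/152 * 100
EF = 26.97%


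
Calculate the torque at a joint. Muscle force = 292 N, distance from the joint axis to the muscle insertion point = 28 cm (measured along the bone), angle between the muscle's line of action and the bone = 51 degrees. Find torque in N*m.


Torque = F * d * sin(theta)   (moment arm = d*sin(theta))
d = 28 cm = 0.28 m
Torque = 292 * 0.28 * sin(51)
Torque = 63.54 N*m


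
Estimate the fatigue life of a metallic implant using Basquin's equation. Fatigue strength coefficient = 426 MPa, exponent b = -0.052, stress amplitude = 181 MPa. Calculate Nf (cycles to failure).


sigma_a = sigma_f' * (2Nf)^b
2Nf = (sigma_a/sigma_f')^(1/b)
2Nf = (181/426)^(1/-0.052)
2Nf = 14082298
Nf = 7.0411e+06


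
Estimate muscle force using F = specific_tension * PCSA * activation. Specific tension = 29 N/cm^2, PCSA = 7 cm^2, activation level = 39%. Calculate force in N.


F = sigma * PCSA * activation
F = 29 * 7 * 0.39
F = 79.17 N


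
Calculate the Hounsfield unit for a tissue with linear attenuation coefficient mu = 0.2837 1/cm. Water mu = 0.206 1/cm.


HU = ((mu_tissue - mu_water) / mu_water) * 1000
HU = ((0.2837 - 0.206) / 0.206) * 1000
HU = 377.2


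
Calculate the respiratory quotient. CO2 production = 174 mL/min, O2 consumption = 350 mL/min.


RQ = VCO2 / VO2
RQ = 174 / 350
RQ = 0.4971


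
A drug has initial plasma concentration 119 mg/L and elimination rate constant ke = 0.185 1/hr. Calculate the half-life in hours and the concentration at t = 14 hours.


t_half = ln(2) / ke = 0.693147 / 0.185 = 3.747 hr
C(t) = C0 * exp(-ke*t) = 119 * exp(-0.185*14)
C(14) = 8.927 mg/L


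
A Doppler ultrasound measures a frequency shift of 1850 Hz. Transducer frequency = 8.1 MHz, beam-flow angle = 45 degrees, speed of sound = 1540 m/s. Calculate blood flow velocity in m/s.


v = fd * c / (2 * f0 * cos(theta))
v = 1850 * 1540 / (2 * 8.1000e+06 * cos(45))
v = 0.2487 m/s
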